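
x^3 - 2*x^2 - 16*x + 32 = (x - 4)*(x - 2)*(x + 4)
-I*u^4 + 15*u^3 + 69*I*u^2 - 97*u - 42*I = (u + I)*(u + 6*I)*(u + 7*I)*(-I*u + 1)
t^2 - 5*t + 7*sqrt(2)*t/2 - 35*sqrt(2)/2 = (t - 5)*(t + 7*sqrt(2)/2)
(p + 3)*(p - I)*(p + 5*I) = p^3 + 3*p^2 + 4*I*p^2 + 5*p + 12*I*p + 15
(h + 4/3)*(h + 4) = h^2 + 16*h/3 + 16/3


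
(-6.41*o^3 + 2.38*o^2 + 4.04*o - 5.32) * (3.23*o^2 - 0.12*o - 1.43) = -20.7043*o^5 + 8.4566*o^4 + 21.9299*o^3 - 21.0718*o^2 - 5.1388*o + 7.6076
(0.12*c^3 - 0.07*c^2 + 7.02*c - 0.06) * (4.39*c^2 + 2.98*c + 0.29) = 0.5268*c^5 + 0.0503*c^4 + 30.644*c^3 + 20.6359*c^2 + 1.857*c - 0.0174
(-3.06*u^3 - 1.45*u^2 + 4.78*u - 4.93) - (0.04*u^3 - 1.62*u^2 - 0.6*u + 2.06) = -3.1*u^3 + 0.17*u^2 + 5.38*u - 6.99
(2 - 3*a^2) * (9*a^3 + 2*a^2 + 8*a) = -27*a^5 - 6*a^4 - 6*a^3 + 4*a^2 + 16*a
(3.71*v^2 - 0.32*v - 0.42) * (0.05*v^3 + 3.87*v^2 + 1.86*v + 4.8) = 0.1855*v^5 + 14.3417*v^4 + 5.6412*v^3 + 15.5874*v^2 - 2.3172*v - 2.016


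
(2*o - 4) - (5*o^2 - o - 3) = -5*o^2 + 3*o - 1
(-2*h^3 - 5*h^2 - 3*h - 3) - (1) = -2*h^3 - 5*h^2 - 3*h - 4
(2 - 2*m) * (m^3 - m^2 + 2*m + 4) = -2*m^4 + 4*m^3 - 6*m^2 - 4*m + 8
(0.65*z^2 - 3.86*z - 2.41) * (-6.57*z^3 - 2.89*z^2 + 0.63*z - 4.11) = -4.2705*z^5 + 23.4817*z^4 + 27.3986*z^3 + 1.8616*z^2 + 14.3463*z + 9.9051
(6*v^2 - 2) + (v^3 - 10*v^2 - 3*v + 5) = v^3 - 4*v^2 - 3*v + 3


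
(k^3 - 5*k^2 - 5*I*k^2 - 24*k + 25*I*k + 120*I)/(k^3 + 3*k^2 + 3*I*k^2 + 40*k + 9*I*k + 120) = (k - 8)/(k + 8*I)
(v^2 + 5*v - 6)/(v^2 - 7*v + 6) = (v + 6)/(v - 6)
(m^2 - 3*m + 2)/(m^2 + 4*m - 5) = (m - 2)/(m + 5)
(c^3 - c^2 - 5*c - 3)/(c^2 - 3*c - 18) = (-c^3 + c^2 + 5*c + 3)/(-c^2 + 3*c + 18)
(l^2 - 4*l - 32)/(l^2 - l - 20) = (l - 8)/(l - 5)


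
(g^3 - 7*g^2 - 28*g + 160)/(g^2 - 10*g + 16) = (g^2 + g - 20)/(g - 2)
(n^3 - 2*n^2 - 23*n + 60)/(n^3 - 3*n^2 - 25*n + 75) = (n - 4)/(n - 5)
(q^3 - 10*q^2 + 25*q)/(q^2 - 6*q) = (q^2 - 10*q + 25)/(q - 6)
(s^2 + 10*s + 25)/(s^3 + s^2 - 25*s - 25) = (s + 5)/(s^2 - 4*s - 5)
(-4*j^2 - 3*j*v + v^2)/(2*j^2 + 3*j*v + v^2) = (-4*j + v)/(2*j + v)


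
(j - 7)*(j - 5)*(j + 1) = j^3 - 11*j^2 + 23*j + 35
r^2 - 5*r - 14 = (r - 7)*(r + 2)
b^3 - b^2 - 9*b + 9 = (b - 3)*(b - 1)*(b + 3)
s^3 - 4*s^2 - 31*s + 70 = (s - 7)*(s - 2)*(s + 5)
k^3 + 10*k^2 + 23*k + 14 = (k + 1)*(k + 2)*(k + 7)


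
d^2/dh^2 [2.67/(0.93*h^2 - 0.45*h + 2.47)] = (-4.618566*h^2 + 2.23479*h + 2.67*(1.86*h - 0.45)*(3.72*h - 0.9) - 12.266514)/(0.93*h^2 - 0.45*h + 2.47)^3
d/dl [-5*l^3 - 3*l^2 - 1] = 3*l*(-5*l - 2)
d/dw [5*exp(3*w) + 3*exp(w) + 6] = (15*exp(2*w) + 3)*exp(w)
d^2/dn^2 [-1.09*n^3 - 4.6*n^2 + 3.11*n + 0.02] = -6.54*n - 9.2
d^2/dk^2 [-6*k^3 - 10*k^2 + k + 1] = -36*k - 20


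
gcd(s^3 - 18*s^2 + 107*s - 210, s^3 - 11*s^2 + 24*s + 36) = s - 6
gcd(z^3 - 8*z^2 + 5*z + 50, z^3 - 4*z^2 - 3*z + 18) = z + 2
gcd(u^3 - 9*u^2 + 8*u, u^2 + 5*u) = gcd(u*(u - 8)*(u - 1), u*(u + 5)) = u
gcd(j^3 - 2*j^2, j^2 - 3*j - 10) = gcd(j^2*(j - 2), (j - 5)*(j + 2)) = 1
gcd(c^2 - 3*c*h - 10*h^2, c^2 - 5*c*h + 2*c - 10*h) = c - 5*h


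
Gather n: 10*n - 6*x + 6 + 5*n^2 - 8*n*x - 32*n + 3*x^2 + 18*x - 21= 5*n^2 + n*(-8*x - 22) + 3*x^2 + 12*x - 15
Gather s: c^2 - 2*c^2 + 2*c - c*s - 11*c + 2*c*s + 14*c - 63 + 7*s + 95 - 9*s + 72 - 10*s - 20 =-c^2 + 5*c + s*(c - 12) + 84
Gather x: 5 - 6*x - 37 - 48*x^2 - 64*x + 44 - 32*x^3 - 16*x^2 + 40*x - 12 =-32*x^3 - 64*x^2 - 30*x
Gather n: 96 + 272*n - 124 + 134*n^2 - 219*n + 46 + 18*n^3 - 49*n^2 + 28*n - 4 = 18*n^3 + 85*n^2 + 81*n + 14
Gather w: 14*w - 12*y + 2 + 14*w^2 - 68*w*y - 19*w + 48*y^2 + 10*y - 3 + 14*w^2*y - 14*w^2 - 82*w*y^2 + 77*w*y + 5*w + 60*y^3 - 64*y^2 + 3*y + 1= 14*w^2*y + w*(-82*y^2 + 9*y) + 60*y^3 - 16*y^2 + y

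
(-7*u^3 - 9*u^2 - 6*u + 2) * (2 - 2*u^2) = 14*u^5 + 18*u^4 - 2*u^3 - 22*u^2 - 12*u + 4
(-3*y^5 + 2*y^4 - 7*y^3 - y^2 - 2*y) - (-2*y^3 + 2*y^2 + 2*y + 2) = -3*y^5 + 2*y^4 - 5*y^3 - 3*y^2 - 4*y - 2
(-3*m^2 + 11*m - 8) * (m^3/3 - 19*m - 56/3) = -m^5 + 11*m^4/3 + 163*m^3/3 - 153*m^2 - 160*m/3 + 448/3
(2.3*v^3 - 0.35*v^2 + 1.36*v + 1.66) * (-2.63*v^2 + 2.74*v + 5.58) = -6.049*v^5 + 7.2225*v^4 + 8.2982*v^3 - 2.5924*v^2 + 12.1372*v + 9.2628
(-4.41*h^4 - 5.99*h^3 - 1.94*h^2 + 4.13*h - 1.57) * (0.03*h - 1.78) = -0.1323*h^5 + 7.6701*h^4 + 10.604*h^3 + 3.5771*h^2 - 7.3985*h + 2.7946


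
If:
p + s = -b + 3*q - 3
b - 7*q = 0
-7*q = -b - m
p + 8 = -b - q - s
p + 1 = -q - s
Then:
No Solution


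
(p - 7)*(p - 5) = p^2 - 12*p + 35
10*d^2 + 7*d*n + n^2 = (2*d + n)*(5*d + n)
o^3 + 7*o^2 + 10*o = o*(o + 2)*(o + 5)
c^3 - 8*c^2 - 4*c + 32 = (c - 8)*(c - 2)*(c + 2)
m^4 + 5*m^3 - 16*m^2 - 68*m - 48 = (m - 4)*(m + 1)*(m + 2)*(m + 6)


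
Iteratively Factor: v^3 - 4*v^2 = (v - 4)*(v^2) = v*(v - 4)*(v)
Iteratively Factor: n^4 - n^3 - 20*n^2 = (n + 4)*(n^3 - 5*n^2) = (n - 5)*(n + 4)*(n^2) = n*(n - 5)*(n + 4)*(n)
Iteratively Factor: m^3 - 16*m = (m - 4)*(m^2 + 4*m) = (m - 4)*(m + 4)*(m)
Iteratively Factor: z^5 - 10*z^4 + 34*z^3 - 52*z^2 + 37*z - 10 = (z - 5)*(z^4 - 5*z^3 + 9*z^2 - 7*z + 2) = (z - 5)*(z - 1)*(z^3 - 4*z^2 + 5*z - 2) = (z - 5)*(z - 1)^2*(z^2 - 3*z + 2) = (z - 5)*(z - 1)^3*(z - 2)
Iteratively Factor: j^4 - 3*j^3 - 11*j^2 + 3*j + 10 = (j - 5)*(j^3 + 2*j^2 - j - 2) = (j - 5)*(j + 2)*(j^2 - 1) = (j - 5)*(j + 1)*(j + 2)*(j - 1)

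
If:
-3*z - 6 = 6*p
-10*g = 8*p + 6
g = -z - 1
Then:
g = -1/7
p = -4/7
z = -6/7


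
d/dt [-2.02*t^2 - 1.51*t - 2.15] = -4.04*t - 1.51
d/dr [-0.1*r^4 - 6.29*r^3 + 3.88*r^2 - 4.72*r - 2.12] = -0.4*r^3 - 18.87*r^2 + 7.76*r - 4.72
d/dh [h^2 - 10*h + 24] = 2*h - 10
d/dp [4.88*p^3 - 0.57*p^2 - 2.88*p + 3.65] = 14.64*p^2 - 1.14*p - 2.88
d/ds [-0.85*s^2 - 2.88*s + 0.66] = -1.7*s - 2.88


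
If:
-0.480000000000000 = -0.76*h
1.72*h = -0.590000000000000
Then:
No Solution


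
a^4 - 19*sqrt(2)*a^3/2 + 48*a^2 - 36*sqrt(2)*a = a*(a - 6*sqrt(2))*(a - 2*sqrt(2))*(a - 3*sqrt(2)/2)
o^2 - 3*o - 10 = (o - 5)*(o + 2)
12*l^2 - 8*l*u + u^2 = (-6*l + u)*(-2*l + u)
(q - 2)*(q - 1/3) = q^2 - 7*q/3 + 2/3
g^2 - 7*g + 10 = (g - 5)*(g - 2)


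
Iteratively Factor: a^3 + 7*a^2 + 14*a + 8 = (a + 2)*(a^2 + 5*a + 4) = (a + 1)*(a + 2)*(a + 4)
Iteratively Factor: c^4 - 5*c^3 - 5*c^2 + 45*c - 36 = (c - 3)*(c^3 - 2*c^2 - 11*c + 12) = (c - 3)*(c + 3)*(c^2 - 5*c + 4) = (c - 3)*(c - 1)*(c + 3)*(c - 4)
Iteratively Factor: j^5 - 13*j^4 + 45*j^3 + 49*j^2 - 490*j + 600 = (j - 2)*(j^4 - 11*j^3 + 23*j^2 + 95*j - 300) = (j - 4)*(j - 2)*(j^3 - 7*j^2 - 5*j + 75) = (j - 5)*(j - 4)*(j - 2)*(j^2 - 2*j - 15) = (j - 5)*(j - 4)*(j - 2)*(j + 3)*(j - 5)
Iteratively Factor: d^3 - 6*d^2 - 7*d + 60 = (d - 5)*(d^2 - d - 12) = (d - 5)*(d - 4)*(d + 3)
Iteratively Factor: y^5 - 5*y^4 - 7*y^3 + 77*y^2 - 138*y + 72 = (y - 1)*(y^4 - 4*y^3 - 11*y^2 + 66*y - 72) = (y - 1)*(y + 4)*(y^3 - 8*y^2 + 21*y - 18) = (y - 3)*(y - 1)*(y + 4)*(y^2 - 5*y + 6) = (y - 3)*(y - 2)*(y - 1)*(y + 4)*(y - 3)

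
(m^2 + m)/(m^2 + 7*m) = (m + 1)/(m + 7)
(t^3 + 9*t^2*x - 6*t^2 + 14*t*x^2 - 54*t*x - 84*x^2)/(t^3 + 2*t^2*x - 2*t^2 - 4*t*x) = (t^2 + 7*t*x - 6*t - 42*x)/(t*(t - 2))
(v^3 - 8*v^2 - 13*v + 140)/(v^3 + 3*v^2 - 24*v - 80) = (v - 7)/(v + 4)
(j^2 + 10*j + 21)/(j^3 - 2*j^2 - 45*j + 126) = (j + 3)/(j^2 - 9*j + 18)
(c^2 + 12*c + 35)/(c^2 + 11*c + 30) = (c + 7)/(c + 6)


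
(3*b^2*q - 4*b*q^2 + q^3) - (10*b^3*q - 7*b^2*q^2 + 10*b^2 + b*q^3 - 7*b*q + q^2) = -10*b^3*q + 7*b^2*q^2 + 3*b^2*q - 10*b^2 - b*q^3 - 4*b*q^2 + 7*b*q + q^3 - q^2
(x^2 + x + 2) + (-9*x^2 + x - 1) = -8*x^2 + 2*x + 1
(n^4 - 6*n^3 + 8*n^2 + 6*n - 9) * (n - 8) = n^5 - 14*n^4 + 56*n^3 - 58*n^2 - 57*n + 72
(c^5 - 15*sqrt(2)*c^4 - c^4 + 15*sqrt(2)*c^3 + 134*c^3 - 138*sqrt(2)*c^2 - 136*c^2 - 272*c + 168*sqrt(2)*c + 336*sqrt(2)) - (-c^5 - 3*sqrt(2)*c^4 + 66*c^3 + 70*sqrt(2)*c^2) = 2*c^5 - 12*sqrt(2)*c^4 - c^4 + 15*sqrt(2)*c^3 + 68*c^3 - 208*sqrt(2)*c^2 - 136*c^2 - 272*c + 168*sqrt(2)*c + 336*sqrt(2)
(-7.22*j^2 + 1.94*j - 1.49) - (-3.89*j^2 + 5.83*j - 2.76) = -3.33*j^2 - 3.89*j + 1.27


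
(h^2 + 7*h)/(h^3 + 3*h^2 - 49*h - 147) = h/(h^2 - 4*h - 21)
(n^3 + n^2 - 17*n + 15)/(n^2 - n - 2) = (-n^3 - n^2 + 17*n - 15)/(-n^2 + n + 2)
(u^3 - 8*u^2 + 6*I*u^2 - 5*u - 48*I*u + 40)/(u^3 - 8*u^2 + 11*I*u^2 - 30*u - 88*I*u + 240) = (u + I)/(u + 6*I)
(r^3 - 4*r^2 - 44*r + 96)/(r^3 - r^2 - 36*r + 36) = (r^2 - 10*r + 16)/(r^2 - 7*r + 6)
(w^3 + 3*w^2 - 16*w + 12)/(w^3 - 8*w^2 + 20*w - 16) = (w^2 + 5*w - 6)/(w^2 - 6*w + 8)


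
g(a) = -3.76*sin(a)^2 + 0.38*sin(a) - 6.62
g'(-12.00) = -3.08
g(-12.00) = -7.50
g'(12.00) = 3.73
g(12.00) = -7.91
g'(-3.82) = 3.38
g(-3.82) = -7.86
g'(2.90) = 1.38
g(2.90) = -6.74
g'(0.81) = -3.49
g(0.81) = -8.32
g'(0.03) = 0.15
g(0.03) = -6.61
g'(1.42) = -1.06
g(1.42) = -9.92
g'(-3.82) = 3.38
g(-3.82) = -7.86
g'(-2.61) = -3.61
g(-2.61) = -7.78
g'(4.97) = 1.95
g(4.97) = -10.50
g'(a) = -7.52*sin(a)*cos(a) + 0.38*cos(a)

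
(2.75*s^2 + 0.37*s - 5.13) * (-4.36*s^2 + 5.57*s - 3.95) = -11.99*s^4 + 13.7043*s^3 + 13.5652*s^2 - 30.0356*s + 20.2635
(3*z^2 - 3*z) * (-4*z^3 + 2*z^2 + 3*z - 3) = -12*z^5 + 18*z^4 + 3*z^3 - 18*z^2 + 9*z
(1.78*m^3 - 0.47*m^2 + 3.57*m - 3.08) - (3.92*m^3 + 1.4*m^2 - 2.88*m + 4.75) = -2.14*m^3 - 1.87*m^2 + 6.45*m - 7.83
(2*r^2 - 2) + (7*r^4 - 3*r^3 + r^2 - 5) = 7*r^4 - 3*r^3 + 3*r^2 - 7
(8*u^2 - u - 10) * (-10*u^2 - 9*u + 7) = -80*u^4 - 62*u^3 + 165*u^2 + 83*u - 70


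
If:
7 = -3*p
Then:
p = -7/3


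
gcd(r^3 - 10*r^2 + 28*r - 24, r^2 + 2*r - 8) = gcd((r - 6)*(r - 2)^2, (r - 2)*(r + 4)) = r - 2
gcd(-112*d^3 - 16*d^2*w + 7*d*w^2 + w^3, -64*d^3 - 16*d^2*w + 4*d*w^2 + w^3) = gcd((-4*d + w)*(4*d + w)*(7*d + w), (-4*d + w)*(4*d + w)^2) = -16*d^2 + w^2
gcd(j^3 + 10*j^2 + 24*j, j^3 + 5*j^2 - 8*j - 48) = j + 4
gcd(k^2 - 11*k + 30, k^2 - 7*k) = 1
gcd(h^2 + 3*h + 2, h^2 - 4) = h + 2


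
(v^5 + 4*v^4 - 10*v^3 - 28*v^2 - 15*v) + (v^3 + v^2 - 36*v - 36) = v^5 + 4*v^4 - 9*v^3 - 27*v^2 - 51*v - 36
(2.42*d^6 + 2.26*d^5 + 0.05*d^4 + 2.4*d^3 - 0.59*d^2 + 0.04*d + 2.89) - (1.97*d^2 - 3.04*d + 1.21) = 2.42*d^6 + 2.26*d^5 + 0.05*d^4 + 2.4*d^3 - 2.56*d^2 + 3.08*d + 1.68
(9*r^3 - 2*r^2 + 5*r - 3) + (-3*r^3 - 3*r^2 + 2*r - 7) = 6*r^3 - 5*r^2 + 7*r - 10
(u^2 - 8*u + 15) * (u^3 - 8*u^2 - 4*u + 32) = u^5 - 16*u^4 + 75*u^3 - 56*u^2 - 316*u + 480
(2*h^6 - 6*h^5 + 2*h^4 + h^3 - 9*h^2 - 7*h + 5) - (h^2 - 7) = 2*h^6 - 6*h^5 + 2*h^4 + h^3 - 10*h^2 - 7*h + 12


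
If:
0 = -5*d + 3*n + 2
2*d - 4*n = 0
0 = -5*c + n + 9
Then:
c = 13/7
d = 4/7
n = 2/7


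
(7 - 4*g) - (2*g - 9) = 16 - 6*g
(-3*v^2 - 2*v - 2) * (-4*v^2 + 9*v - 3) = 12*v^4 - 19*v^3 - v^2 - 12*v + 6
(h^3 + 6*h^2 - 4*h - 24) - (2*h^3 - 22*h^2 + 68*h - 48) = -h^3 + 28*h^2 - 72*h + 24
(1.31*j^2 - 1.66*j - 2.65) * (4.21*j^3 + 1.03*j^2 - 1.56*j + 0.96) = 5.5151*j^5 - 5.6393*j^4 - 14.9099*j^3 + 1.1177*j^2 + 2.5404*j - 2.544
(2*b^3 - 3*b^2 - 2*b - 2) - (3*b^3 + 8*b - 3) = -b^3 - 3*b^2 - 10*b + 1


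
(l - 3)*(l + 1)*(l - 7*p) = l^3 - 7*l^2*p - 2*l^2 + 14*l*p - 3*l + 21*p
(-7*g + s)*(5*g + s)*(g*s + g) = -35*g^3*s - 35*g^3 - 2*g^2*s^2 - 2*g^2*s + g*s^3 + g*s^2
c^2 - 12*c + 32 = (c - 8)*(c - 4)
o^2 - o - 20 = (o - 5)*(o + 4)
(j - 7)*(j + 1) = j^2 - 6*j - 7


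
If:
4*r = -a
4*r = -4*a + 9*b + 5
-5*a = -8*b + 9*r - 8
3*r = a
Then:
No Solution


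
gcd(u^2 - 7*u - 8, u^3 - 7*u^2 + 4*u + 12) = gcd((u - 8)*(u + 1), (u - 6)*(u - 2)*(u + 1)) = u + 1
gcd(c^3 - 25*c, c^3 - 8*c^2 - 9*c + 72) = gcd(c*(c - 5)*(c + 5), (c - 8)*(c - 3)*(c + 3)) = 1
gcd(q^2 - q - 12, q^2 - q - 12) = q^2 - q - 12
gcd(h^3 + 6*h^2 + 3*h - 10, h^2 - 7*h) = 1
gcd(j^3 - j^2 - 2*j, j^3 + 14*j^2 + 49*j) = j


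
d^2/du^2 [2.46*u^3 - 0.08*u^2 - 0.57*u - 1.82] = 14.76*u - 0.16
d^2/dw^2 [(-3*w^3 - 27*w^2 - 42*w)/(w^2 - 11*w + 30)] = 72*(-17*w^3 + 150*w^2 - 120*w - 1060)/(w^6 - 33*w^5 + 453*w^4 - 3311*w^3 + 13590*w^2 - 29700*w + 27000)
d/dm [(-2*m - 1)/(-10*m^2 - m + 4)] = (20*m^2 + 2*m - (2*m + 1)*(20*m + 1) - 8)/(10*m^2 + m - 4)^2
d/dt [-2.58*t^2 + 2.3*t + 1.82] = 2.3 - 5.16*t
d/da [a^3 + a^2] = a*(3*a + 2)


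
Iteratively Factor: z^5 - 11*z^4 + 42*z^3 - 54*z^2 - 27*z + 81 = (z + 1)*(z^4 - 12*z^3 + 54*z^2 - 108*z + 81) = (z - 3)*(z + 1)*(z^3 - 9*z^2 + 27*z - 27) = (z - 3)^2*(z + 1)*(z^2 - 6*z + 9) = (z - 3)^3*(z + 1)*(z - 3)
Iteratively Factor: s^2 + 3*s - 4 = (s - 1)*(s + 4)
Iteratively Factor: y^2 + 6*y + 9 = (y + 3)*(y + 3)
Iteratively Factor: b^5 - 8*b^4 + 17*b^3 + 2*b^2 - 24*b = (b - 3)*(b^4 - 5*b^3 + 2*b^2 + 8*b) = (b - 4)*(b - 3)*(b^3 - b^2 - 2*b) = b*(b - 4)*(b - 3)*(b^2 - b - 2) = b*(b - 4)*(b - 3)*(b - 2)*(b + 1)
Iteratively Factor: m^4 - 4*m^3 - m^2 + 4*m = (m - 1)*(m^3 - 3*m^2 - 4*m) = (m - 4)*(m - 1)*(m^2 + m) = m*(m - 4)*(m - 1)*(m + 1)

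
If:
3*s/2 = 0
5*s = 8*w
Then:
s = 0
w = 0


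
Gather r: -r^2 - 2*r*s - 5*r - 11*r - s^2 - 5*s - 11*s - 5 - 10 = -r^2 + r*(-2*s - 16) - s^2 - 16*s - 15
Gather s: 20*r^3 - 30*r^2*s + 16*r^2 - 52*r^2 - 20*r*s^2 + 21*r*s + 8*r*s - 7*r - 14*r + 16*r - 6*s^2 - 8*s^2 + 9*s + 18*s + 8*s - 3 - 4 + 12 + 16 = 20*r^3 - 36*r^2 - 5*r + s^2*(-20*r - 14) + s*(-30*r^2 + 29*r + 35) + 21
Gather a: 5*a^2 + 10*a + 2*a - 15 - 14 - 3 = 5*a^2 + 12*a - 32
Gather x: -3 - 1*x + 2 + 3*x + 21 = 2*x + 20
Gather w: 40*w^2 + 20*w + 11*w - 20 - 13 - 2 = 40*w^2 + 31*w - 35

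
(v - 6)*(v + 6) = v^2 - 36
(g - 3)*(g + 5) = g^2 + 2*g - 15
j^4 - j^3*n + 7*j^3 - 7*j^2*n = j^2*(j + 7)*(j - n)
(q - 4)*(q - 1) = q^2 - 5*q + 4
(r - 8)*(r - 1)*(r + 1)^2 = r^4 - 7*r^3 - 9*r^2 + 7*r + 8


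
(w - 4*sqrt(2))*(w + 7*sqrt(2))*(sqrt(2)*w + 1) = sqrt(2)*w^3 + 7*w^2 - 53*sqrt(2)*w - 56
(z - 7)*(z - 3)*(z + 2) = z^3 - 8*z^2 + z + 42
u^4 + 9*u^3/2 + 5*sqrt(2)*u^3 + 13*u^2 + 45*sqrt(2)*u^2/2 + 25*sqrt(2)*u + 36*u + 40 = (u + 2)*(u + 5/2)*(u + sqrt(2))*(u + 4*sqrt(2))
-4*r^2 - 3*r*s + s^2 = (-4*r + s)*(r + s)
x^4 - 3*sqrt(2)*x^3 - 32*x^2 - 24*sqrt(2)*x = x*(x - 6*sqrt(2))*(x + sqrt(2))*(x + 2*sqrt(2))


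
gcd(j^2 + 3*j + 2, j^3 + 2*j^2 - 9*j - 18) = j + 2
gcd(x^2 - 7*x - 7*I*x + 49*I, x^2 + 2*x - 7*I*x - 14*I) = x - 7*I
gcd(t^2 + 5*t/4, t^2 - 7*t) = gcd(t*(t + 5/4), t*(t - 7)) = t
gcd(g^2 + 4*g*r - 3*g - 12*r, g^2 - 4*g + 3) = g - 3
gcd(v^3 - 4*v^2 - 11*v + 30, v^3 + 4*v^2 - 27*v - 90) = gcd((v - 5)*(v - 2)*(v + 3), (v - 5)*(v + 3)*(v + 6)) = v^2 - 2*v - 15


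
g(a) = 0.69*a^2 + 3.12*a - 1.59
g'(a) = 1.38*a + 3.12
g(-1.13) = -4.23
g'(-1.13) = 1.56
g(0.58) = 0.45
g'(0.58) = 3.92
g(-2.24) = -5.12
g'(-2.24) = 0.03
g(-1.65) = -4.86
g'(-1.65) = 0.84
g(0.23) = -0.84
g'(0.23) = 3.44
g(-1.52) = -4.74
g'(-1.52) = 1.02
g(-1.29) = -4.47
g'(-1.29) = 1.34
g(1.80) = 6.26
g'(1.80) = 5.60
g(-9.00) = 26.22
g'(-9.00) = -9.30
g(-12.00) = 60.33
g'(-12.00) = -13.44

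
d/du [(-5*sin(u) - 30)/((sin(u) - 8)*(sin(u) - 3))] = 5*(sin(u)^2 + 12*sin(u) - 90)*cos(u)/((sin(u) - 8)^2*(sin(u) - 3)^2)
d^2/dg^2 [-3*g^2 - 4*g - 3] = -6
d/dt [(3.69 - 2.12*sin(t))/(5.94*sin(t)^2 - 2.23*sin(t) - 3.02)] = (12.5928*sin(t)^2 - 43.8372*sin(t) + 14.6311)*cos(t)/(35.2836*sin(t)^4 - 26.4924*sin(t)^3 - 30.9047*sin(t)^2 + 13.4692*sin(t) + 9.1204)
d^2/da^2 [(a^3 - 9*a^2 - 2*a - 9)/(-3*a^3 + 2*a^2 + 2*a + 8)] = 2*(75*a^6 + 36*a^5 + 468*a^4 + 1076*a^3 - 246*a^2 + 468*a + 436)/(27*a^9 - 54*a^8 - 18*a^7 - 152*a^6 + 300*a^5 + 168*a^4 + 376*a^3 - 480*a^2 - 384*a - 512)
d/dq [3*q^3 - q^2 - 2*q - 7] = 9*q^2 - 2*q - 2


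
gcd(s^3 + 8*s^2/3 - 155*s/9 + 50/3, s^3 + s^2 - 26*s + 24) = s + 6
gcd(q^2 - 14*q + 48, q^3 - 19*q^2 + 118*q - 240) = q^2 - 14*q + 48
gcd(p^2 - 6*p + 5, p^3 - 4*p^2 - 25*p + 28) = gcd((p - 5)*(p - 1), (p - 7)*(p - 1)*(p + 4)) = p - 1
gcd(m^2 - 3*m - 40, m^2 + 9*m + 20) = m + 5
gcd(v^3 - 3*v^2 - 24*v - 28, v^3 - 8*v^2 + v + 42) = v^2 - 5*v - 14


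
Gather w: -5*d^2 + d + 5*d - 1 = -5*d^2 + 6*d - 1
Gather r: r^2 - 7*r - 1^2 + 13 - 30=r^2 - 7*r - 18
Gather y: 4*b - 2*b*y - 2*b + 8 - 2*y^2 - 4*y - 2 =2*b - 2*y^2 + y*(-2*b - 4) + 6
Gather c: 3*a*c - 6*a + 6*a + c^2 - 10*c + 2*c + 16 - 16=c^2 + c*(3*a - 8)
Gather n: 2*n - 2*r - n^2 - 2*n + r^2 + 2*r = -n^2 + r^2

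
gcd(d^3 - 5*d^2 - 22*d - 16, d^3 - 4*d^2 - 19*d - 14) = d^2 + 3*d + 2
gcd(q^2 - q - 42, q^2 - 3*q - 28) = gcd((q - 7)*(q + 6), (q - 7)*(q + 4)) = q - 7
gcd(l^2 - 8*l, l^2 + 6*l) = l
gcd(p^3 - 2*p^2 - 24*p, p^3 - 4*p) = p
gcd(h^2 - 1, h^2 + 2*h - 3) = h - 1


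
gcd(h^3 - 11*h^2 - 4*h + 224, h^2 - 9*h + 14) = h - 7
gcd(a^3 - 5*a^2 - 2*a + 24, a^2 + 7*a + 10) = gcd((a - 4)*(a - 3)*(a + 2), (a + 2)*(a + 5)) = a + 2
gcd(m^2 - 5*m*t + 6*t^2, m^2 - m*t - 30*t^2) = 1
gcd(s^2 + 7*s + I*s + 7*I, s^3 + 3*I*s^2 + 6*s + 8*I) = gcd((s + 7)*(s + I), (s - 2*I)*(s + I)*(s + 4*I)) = s + I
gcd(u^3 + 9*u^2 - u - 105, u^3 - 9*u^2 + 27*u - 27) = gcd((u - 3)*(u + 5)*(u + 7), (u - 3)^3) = u - 3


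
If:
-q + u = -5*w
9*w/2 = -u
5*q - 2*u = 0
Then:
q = 0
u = 0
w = 0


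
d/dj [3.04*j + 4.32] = 3.04000000000000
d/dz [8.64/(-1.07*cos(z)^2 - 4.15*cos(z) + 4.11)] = -(18.4896*cos(z) + 35.856)*sin(z)/(1.07*cos(z)^2 + 4.15*cos(z) - 4.11)^2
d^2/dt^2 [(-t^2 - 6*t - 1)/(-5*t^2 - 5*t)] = 2*(5*t^3 + 3*t^2 + 3*t + 1)/(5*t^3*(t^3 + 3*t^2 + 3*t + 1))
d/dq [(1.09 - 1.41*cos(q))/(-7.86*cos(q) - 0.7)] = -9.5544*sin(q)/(7.86*cos(q) + 0.7)^2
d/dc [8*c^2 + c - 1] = 16*c + 1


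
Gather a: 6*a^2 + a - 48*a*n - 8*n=6*a^2 + a*(1 - 48*n) - 8*n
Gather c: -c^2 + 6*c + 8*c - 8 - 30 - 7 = -c^2 + 14*c - 45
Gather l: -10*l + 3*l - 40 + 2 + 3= -7*l - 35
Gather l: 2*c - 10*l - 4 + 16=2*c - 10*l + 12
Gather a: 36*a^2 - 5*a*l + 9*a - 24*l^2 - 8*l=36*a^2 + a*(9 - 5*l) - 24*l^2 - 8*l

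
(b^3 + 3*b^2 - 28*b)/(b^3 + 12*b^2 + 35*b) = (b - 4)/(b + 5)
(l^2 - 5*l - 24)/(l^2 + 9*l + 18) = (l - 8)/(l + 6)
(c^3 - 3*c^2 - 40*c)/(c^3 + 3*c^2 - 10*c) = (c - 8)/(c - 2)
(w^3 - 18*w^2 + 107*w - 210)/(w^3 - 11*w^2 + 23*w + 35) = (w - 6)/(w + 1)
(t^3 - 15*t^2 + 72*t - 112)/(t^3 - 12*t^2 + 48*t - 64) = (t - 7)/(t - 4)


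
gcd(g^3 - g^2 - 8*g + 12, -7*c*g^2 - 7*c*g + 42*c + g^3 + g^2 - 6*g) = g^2 + g - 6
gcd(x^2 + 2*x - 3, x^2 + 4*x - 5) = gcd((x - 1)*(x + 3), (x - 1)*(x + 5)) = x - 1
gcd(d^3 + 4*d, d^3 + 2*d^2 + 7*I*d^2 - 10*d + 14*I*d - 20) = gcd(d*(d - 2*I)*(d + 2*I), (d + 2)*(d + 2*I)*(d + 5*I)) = d + 2*I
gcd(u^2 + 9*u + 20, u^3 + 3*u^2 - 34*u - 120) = u^2 + 9*u + 20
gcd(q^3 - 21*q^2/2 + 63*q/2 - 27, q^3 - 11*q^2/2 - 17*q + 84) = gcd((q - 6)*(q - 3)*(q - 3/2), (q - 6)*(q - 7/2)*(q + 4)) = q - 6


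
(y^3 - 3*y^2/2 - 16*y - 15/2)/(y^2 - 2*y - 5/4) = 2*(y^2 - 2*y - 15)/(2*y - 5)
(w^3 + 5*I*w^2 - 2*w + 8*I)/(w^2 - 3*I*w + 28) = (w^2 + I*w + 2)/(w - 7*I)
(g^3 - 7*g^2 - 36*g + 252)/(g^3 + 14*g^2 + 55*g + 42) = (g^2 - 13*g + 42)/(g^2 + 8*g + 7)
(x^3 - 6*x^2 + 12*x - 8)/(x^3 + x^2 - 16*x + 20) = (x - 2)/(x + 5)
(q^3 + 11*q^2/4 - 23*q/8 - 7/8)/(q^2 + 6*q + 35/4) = (4*q^2 - 3*q - 1)/(2*(2*q + 5))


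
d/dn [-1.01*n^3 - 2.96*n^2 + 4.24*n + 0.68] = -3.03*n^2 - 5.92*n + 4.24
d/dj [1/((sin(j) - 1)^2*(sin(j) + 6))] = -(3*sin(j) + 11)*cos(j)/((sin(j) - 1)^3*(sin(j) + 6)^2)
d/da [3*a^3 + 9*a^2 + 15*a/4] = 9*a^2 + 18*a + 15/4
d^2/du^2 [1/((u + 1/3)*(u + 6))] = 6*(9*(u + 6)^2 + 3*(u + 6)*(3*u + 1) + (3*u + 1)^2)/((u + 6)^3*(3*u + 1)^3)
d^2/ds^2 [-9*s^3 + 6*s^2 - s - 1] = 12 - 54*s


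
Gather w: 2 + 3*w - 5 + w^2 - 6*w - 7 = w^2 - 3*w - 10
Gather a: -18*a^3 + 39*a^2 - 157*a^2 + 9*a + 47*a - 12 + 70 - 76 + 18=-18*a^3 - 118*a^2 + 56*a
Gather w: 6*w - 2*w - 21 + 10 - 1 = 4*w - 12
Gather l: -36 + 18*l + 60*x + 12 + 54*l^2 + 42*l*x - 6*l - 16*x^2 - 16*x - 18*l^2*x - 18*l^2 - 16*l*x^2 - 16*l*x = l^2*(36 - 18*x) + l*(-16*x^2 + 26*x + 12) - 16*x^2 + 44*x - 24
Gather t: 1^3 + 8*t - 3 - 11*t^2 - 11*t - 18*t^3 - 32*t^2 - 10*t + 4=-18*t^3 - 43*t^2 - 13*t + 2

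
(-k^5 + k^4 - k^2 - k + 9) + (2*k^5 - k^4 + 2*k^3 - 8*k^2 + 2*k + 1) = k^5 + 2*k^3 - 9*k^2 + k + 10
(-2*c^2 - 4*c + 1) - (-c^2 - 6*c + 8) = -c^2 + 2*c - 7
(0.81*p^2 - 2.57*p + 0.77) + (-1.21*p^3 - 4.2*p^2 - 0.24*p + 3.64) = -1.21*p^3 - 3.39*p^2 - 2.81*p + 4.41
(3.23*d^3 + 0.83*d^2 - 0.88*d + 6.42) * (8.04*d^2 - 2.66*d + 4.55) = 25.9692*d^5 - 1.9186*d^4 + 5.4135*d^3 + 57.7341*d^2 - 21.0812*d + 29.211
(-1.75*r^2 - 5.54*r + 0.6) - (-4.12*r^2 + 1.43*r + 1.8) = 2.37*r^2 - 6.97*r - 1.2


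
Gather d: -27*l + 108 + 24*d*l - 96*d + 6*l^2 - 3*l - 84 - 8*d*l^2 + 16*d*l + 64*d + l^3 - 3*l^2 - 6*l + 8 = d*(-8*l^2 + 40*l - 32) + l^3 + 3*l^2 - 36*l + 32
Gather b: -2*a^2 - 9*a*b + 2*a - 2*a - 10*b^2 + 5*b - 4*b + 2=-2*a^2 - 10*b^2 + b*(1 - 9*a) + 2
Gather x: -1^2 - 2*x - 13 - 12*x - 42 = -14*x - 56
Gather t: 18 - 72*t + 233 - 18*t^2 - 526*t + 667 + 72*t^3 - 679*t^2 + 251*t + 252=72*t^3 - 697*t^2 - 347*t + 1170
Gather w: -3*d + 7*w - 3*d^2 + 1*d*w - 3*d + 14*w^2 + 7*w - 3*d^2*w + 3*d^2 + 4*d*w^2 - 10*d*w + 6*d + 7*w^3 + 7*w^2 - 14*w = 7*w^3 + w^2*(4*d + 21) + w*(-3*d^2 - 9*d)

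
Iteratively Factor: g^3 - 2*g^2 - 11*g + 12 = (g + 3)*(g^2 - 5*g + 4) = (g - 4)*(g + 3)*(g - 1)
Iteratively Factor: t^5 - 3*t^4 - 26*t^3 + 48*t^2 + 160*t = (t + 2)*(t^4 - 5*t^3 - 16*t^2 + 80*t) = t*(t + 2)*(t^3 - 5*t^2 - 16*t + 80) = t*(t + 2)*(t + 4)*(t^2 - 9*t + 20) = t*(t - 4)*(t + 2)*(t + 4)*(t - 5)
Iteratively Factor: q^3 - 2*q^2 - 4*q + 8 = (q + 2)*(q^2 - 4*q + 4) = (q - 2)*(q + 2)*(q - 2)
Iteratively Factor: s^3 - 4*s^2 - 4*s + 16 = (s - 2)*(s^2 - 2*s - 8) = (s - 4)*(s - 2)*(s + 2)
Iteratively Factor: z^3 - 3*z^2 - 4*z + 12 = (z + 2)*(z^2 - 5*z + 6) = (z - 2)*(z + 2)*(z - 3)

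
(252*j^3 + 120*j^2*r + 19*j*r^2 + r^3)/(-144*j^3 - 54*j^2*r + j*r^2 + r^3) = (42*j^2 + 13*j*r + r^2)/(-24*j^2 - 5*j*r + r^2)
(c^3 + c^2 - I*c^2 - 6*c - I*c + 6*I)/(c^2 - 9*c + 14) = (c^2 + c*(3 - I) - 3*I)/(c - 7)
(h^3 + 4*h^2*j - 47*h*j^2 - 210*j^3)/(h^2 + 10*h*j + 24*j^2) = (h^2 - 2*h*j - 35*j^2)/(h + 4*j)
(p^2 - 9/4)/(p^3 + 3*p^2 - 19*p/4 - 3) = (2*p + 3)/(2*p^2 + 9*p + 4)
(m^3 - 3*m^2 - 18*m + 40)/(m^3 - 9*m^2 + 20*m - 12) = (m^2 - m - 20)/(m^2 - 7*m + 6)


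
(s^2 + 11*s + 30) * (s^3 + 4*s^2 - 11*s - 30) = s^5 + 15*s^4 + 63*s^3 - 31*s^2 - 660*s - 900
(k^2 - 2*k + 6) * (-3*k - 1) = -3*k^3 + 5*k^2 - 16*k - 6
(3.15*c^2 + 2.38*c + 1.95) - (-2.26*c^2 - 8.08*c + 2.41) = 5.41*c^2 + 10.46*c - 0.46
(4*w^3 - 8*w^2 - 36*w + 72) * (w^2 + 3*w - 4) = 4*w^5 + 4*w^4 - 76*w^3 - 4*w^2 + 360*w - 288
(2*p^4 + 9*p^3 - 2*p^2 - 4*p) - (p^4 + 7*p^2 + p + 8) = p^4 + 9*p^3 - 9*p^2 - 5*p - 8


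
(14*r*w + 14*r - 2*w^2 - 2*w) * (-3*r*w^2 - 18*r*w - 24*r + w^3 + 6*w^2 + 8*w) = -42*r^2*w^3 - 294*r^2*w^2 - 588*r^2*w - 336*r^2 + 20*r*w^4 + 140*r*w^3 + 280*r*w^2 + 160*r*w - 2*w^5 - 14*w^4 - 28*w^3 - 16*w^2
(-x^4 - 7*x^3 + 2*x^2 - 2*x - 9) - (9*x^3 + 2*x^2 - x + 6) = -x^4 - 16*x^3 - x - 15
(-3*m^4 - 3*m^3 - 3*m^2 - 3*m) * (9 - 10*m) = 30*m^5 + 3*m^4 + 3*m^3 + 3*m^2 - 27*m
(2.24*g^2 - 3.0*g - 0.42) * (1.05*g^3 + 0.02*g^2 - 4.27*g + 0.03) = 2.352*g^5 - 3.1052*g^4 - 10.0658*g^3 + 12.8688*g^2 + 1.7034*g - 0.0126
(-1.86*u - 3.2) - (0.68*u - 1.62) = -2.54*u - 1.58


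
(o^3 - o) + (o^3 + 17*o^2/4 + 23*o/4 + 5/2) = 2*o^3 + 17*o^2/4 + 19*o/4 + 5/2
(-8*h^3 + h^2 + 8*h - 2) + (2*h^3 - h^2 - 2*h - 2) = -6*h^3 + 6*h - 4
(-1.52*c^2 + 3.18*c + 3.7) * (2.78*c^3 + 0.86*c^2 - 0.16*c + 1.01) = -4.2256*c^5 + 7.5332*c^4 + 13.264*c^3 + 1.138*c^2 + 2.6198*c + 3.737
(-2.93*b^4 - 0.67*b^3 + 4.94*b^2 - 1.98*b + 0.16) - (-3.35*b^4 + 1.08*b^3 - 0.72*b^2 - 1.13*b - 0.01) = 0.42*b^4 - 1.75*b^3 + 5.66*b^2 - 0.85*b + 0.17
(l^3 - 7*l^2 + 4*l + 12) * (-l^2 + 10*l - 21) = -l^5 + 17*l^4 - 95*l^3 + 175*l^2 + 36*l - 252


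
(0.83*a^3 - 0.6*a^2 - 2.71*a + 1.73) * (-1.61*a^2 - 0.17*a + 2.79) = -1.3363*a^5 + 0.8249*a^4 + 6.7808*a^3 - 3.9986*a^2 - 7.855*a + 4.8267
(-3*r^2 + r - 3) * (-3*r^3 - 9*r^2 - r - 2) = 9*r^5 + 24*r^4 + 3*r^3 + 32*r^2 + r + 6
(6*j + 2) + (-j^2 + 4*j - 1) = -j^2 + 10*j + 1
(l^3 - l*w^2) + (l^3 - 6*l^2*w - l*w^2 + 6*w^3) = 2*l^3 - 6*l^2*w - 2*l*w^2 + 6*w^3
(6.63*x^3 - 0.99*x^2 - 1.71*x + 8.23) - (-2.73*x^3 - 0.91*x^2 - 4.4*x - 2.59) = 9.36*x^3 - 0.08*x^2 + 2.69*x + 10.82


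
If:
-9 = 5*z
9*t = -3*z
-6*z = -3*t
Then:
No Solution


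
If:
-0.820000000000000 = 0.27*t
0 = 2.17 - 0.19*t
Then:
No Solution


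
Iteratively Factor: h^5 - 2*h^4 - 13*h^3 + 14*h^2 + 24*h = (h - 2)*(h^4 - 13*h^2 - 12*h) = (h - 4)*(h - 2)*(h^3 + 4*h^2 + 3*h) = (h - 4)*(h - 2)*(h + 1)*(h^2 + 3*h) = (h - 4)*(h - 2)*(h + 1)*(h + 3)*(h)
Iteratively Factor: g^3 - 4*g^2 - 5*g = (g)*(g^2 - 4*g - 5) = g*(g + 1)*(g - 5)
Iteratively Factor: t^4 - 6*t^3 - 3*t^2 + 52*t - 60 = (t - 2)*(t^3 - 4*t^2 - 11*t + 30) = (t - 2)*(t + 3)*(t^2 - 7*t + 10) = (t - 5)*(t - 2)*(t + 3)*(t - 2)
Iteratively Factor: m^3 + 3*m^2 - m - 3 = (m - 1)*(m^2 + 4*m + 3) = (m - 1)*(m + 3)*(m + 1)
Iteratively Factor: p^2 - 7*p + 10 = (p - 2)*(p - 5)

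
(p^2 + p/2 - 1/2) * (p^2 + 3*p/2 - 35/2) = p^4 + 2*p^3 - 69*p^2/4 - 19*p/2 + 35/4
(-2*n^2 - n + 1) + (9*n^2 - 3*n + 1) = 7*n^2 - 4*n + 2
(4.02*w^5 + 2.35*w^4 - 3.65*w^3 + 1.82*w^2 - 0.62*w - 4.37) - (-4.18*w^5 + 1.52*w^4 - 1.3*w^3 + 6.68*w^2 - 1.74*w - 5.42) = 8.2*w^5 + 0.83*w^4 - 2.35*w^3 - 4.86*w^2 + 1.12*w + 1.05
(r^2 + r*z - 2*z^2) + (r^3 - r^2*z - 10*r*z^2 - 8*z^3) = r^3 - r^2*z + r^2 - 10*r*z^2 + r*z - 8*z^3 - 2*z^2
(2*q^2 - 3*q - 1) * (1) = 2*q^2 - 3*q - 1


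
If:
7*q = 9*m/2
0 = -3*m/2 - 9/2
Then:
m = -3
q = -27/14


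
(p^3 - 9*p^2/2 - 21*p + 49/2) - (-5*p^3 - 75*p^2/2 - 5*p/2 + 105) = 6*p^3 + 33*p^2 - 37*p/2 - 161/2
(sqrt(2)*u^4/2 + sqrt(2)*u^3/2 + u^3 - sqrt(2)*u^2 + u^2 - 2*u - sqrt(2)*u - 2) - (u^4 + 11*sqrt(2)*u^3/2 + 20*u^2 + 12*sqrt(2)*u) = -u^4 + sqrt(2)*u^4/2 - 5*sqrt(2)*u^3 + u^3 - 19*u^2 - sqrt(2)*u^2 - 13*sqrt(2)*u - 2*u - 2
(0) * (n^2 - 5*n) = 0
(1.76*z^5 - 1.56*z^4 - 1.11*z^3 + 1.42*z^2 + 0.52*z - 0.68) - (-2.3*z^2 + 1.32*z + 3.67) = 1.76*z^5 - 1.56*z^4 - 1.11*z^3 + 3.72*z^2 - 0.8*z - 4.35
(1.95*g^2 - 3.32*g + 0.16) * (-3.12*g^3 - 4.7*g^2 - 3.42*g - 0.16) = -6.084*g^5 + 1.1934*g^4 + 8.4358*g^3 + 10.2904*g^2 - 0.016*g - 0.0256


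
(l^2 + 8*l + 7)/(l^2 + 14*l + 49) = (l + 1)/(l + 7)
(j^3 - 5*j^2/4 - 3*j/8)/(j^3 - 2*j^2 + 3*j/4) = (4*j + 1)/(2*(2*j - 1))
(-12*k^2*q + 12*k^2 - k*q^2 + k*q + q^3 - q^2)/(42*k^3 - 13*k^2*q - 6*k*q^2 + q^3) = (-4*k*q + 4*k + q^2 - q)/(14*k^2 - 9*k*q + q^2)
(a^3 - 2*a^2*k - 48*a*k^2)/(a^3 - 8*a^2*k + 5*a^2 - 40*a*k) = (a + 6*k)/(a + 5)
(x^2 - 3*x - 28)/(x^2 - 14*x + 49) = (x + 4)/(x - 7)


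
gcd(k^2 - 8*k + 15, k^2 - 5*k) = k - 5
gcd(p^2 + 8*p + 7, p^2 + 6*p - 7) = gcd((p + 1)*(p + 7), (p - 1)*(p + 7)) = p + 7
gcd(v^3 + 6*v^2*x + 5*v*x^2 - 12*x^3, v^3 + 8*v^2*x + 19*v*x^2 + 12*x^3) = v^2 + 7*v*x + 12*x^2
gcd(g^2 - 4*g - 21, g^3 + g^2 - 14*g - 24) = g + 3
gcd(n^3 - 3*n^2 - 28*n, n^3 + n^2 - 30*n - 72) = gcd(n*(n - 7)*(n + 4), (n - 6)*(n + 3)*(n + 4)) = n + 4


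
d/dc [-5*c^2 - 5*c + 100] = -10*c - 5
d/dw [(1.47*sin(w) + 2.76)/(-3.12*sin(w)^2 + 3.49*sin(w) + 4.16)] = (4.5864*sin(w)^2 + 17.2224*sin(w) - 3.5172)*cos(w)/(9.7344*sin(w)^4 - 21.7776*sin(w)^3 - 13.7783*sin(w)^2 + 29.0368*sin(w) + 17.3056)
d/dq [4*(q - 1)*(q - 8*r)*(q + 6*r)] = 12*q^2 - 16*q*r - 8*q - 192*r^2 + 8*r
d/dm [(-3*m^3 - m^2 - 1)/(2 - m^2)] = 3*m*(m^3 - 6*m - 2)/(m^4 - 4*m^2 + 4)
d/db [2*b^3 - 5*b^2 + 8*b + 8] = 6*b^2 - 10*b + 8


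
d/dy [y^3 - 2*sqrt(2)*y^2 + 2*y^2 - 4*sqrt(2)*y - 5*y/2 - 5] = 3*y^2 - 4*sqrt(2)*y + 4*y - 4*sqrt(2) - 5/2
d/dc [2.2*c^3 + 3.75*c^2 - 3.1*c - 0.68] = 6.6*c^2 + 7.5*c - 3.1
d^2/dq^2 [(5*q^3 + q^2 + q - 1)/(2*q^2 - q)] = 2*(11*q^3 - 12*q^2 + 6*q - 1)/(q^3*(8*q^3 - 12*q^2 + 6*q - 1))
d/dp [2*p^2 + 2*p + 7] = 4*p + 2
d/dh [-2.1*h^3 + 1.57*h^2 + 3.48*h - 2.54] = -6.3*h^2 + 3.14*h + 3.48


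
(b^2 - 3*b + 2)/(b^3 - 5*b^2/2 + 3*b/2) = 2*(b - 2)/(b*(2*b - 3))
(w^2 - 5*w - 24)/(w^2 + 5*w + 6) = (w - 8)/(w + 2)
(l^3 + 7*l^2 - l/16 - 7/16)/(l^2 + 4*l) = (16*l^3 + 112*l^2 - l - 7)/(16*l*(l + 4))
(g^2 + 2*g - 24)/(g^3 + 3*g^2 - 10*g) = (g^2 + 2*g - 24)/(g*(g^2 + 3*g - 10))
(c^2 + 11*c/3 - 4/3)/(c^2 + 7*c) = (3*c^2 + 11*c - 4)/(3*c*(c + 7))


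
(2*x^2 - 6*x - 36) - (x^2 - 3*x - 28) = x^2 - 3*x - 8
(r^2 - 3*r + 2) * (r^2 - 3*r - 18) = r^4 - 6*r^3 - 7*r^2 + 48*r - 36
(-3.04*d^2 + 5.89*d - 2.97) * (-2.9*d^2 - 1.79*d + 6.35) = 8.816*d^4 - 11.6394*d^3 - 21.2341*d^2 + 42.7178*d - 18.8595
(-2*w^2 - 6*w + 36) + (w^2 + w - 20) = -w^2 - 5*w + 16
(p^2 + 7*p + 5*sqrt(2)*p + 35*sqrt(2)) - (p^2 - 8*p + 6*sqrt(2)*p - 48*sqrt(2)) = -sqrt(2)*p + 15*p + 83*sqrt(2)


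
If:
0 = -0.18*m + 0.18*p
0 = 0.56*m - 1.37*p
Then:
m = 0.00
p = 0.00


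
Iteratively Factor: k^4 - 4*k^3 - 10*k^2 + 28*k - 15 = (k - 5)*(k^3 + k^2 - 5*k + 3) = (k - 5)*(k - 1)*(k^2 + 2*k - 3) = (k - 5)*(k - 1)*(k + 3)*(k - 1)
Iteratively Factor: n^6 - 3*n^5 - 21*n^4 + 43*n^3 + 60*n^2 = (n + 4)*(n^5 - 7*n^4 + 7*n^3 + 15*n^2) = (n - 5)*(n + 4)*(n^4 - 2*n^3 - 3*n^2) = (n - 5)*(n - 3)*(n + 4)*(n^3 + n^2) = n*(n - 5)*(n - 3)*(n + 4)*(n^2 + n) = n^2*(n - 5)*(n - 3)*(n + 4)*(n + 1)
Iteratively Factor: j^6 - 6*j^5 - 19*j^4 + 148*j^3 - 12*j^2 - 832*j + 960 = (j + 3)*(j^5 - 9*j^4 + 8*j^3 + 124*j^2 - 384*j + 320) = (j - 4)*(j + 3)*(j^4 - 5*j^3 - 12*j^2 + 76*j - 80) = (j - 4)*(j - 2)*(j + 3)*(j^3 - 3*j^2 - 18*j + 40) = (j - 4)*(j - 2)^2*(j + 3)*(j^2 - j - 20) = (j - 4)*(j - 2)^2*(j + 3)*(j + 4)*(j - 5)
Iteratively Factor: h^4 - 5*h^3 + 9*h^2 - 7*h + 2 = (h - 1)*(h^3 - 4*h^2 + 5*h - 2) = (h - 2)*(h - 1)*(h^2 - 2*h + 1) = (h - 2)*(h - 1)^2*(h - 1)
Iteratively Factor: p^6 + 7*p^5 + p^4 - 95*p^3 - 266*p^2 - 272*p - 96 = (p - 4)*(p^5 + 11*p^4 + 45*p^3 + 85*p^2 + 74*p + 24) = (p - 4)*(p + 1)*(p^4 + 10*p^3 + 35*p^2 + 50*p + 24) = (p - 4)*(p + 1)^2*(p^3 + 9*p^2 + 26*p + 24) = (p - 4)*(p + 1)^2*(p + 4)*(p^2 + 5*p + 6) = (p - 4)*(p + 1)^2*(p + 2)*(p + 4)*(p + 3)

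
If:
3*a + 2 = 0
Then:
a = -2/3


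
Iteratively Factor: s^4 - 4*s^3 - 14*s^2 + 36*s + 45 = (s + 3)*(s^3 - 7*s^2 + 7*s + 15) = (s + 1)*(s + 3)*(s^2 - 8*s + 15) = (s - 3)*(s + 1)*(s + 3)*(s - 5)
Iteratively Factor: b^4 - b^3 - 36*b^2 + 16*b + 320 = (b - 4)*(b^3 + 3*b^2 - 24*b - 80) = (b - 4)*(b + 4)*(b^2 - b - 20) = (b - 5)*(b - 4)*(b + 4)*(b + 4)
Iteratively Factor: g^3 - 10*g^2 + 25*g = (g)*(g^2 - 10*g + 25) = g*(g - 5)*(g - 5)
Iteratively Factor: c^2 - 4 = (c + 2)*(c - 2)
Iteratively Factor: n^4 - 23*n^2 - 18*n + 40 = (n + 2)*(n^3 - 2*n^2 - 19*n + 20) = (n - 5)*(n + 2)*(n^2 + 3*n - 4) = (n - 5)*(n + 2)*(n + 4)*(n - 1)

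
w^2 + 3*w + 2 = (w + 1)*(w + 2)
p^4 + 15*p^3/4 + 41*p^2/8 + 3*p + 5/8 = (p + 1/2)*(p + 1)^2*(p + 5/4)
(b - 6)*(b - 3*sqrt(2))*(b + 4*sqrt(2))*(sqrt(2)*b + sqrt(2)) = sqrt(2)*b^4 - 5*sqrt(2)*b^3 + 2*b^3 - 30*sqrt(2)*b^2 - 10*b^2 - 12*b + 120*sqrt(2)*b + 144*sqrt(2)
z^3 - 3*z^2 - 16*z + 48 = (z - 4)*(z - 3)*(z + 4)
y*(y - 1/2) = y^2 - y/2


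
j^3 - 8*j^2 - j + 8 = (j - 8)*(j - 1)*(j + 1)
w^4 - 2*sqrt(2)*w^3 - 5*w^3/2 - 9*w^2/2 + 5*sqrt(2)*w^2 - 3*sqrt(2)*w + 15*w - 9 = (w - 3/2)*(w - 1)*(w - 3*sqrt(2))*(w + sqrt(2))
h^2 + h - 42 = (h - 6)*(h + 7)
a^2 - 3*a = a*(a - 3)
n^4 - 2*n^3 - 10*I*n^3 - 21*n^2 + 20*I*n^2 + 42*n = n*(n - 2)*(n - 7*I)*(n - 3*I)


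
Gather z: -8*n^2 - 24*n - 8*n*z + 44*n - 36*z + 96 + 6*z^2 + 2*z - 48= -8*n^2 + 20*n + 6*z^2 + z*(-8*n - 34) + 48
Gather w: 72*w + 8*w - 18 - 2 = 80*w - 20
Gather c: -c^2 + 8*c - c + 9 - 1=-c^2 + 7*c + 8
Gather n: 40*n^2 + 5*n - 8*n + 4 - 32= 40*n^2 - 3*n - 28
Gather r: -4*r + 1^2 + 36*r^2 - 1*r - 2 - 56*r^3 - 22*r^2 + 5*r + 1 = -56*r^3 + 14*r^2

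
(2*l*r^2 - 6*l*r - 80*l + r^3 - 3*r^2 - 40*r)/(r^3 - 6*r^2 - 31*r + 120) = (2*l + r)/(r - 3)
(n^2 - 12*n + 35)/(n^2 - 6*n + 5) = (n - 7)/(n - 1)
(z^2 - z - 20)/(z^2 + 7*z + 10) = (z^2 - z - 20)/(z^2 + 7*z + 10)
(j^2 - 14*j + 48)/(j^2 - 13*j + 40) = (j - 6)/(j - 5)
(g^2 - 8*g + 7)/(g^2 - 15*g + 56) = (g - 1)/(g - 8)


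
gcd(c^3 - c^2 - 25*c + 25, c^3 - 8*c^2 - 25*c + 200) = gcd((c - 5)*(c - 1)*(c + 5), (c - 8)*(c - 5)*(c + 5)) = c^2 - 25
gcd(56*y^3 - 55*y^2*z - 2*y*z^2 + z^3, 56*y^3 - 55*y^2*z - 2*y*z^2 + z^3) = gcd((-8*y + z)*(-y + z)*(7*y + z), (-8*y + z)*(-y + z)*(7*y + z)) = 56*y^3 - 55*y^2*z - 2*y*z^2 + z^3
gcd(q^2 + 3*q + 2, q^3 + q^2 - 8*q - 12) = q + 2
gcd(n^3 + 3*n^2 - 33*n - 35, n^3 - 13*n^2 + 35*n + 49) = n + 1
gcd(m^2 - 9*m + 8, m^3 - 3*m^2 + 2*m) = m - 1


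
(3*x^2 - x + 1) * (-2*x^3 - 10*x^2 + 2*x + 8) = -6*x^5 - 28*x^4 + 14*x^3 + 12*x^2 - 6*x + 8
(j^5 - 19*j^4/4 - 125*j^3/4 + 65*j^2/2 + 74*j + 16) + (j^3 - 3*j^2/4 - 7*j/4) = j^5 - 19*j^4/4 - 121*j^3/4 + 127*j^2/4 + 289*j/4 + 16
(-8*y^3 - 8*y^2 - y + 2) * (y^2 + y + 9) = -8*y^5 - 16*y^4 - 81*y^3 - 71*y^2 - 7*y + 18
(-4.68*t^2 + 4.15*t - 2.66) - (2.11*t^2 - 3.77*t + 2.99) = -6.79*t^2 + 7.92*t - 5.65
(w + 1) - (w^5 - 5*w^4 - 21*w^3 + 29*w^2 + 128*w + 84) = -w^5 + 5*w^4 + 21*w^3 - 29*w^2 - 127*w - 83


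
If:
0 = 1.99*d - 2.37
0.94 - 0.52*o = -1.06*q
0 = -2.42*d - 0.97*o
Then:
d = 1.19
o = -2.97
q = -2.34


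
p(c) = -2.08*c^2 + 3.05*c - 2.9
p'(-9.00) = 40.49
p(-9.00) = -198.83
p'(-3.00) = 15.53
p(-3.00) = -30.77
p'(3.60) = -11.93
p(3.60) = -18.88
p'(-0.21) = 3.92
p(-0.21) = -3.63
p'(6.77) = -25.11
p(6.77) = -77.58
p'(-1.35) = 8.67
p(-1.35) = -10.81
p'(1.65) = -3.81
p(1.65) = -3.53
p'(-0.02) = 3.13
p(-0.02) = -2.96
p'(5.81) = -21.12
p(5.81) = -55.39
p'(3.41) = -11.14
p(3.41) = -16.69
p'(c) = 3.05 - 4.16*c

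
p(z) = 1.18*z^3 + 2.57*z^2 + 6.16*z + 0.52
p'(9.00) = 339.16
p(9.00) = 1124.35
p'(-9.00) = 246.64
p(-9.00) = -706.97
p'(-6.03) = 103.88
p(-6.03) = -201.90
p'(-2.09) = 10.88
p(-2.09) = -11.90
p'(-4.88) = 65.38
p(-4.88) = -105.47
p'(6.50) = 189.14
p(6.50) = 473.20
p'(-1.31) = 5.50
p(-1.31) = -5.79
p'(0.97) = 14.48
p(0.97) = 9.99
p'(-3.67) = 34.98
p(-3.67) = -45.80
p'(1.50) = 21.84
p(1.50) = 19.52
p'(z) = 3.54*z^2 + 5.14*z + 6.16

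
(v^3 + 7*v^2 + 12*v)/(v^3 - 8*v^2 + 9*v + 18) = v*(v^2 + 7*v + 12)/(v^3 - 8*v^2 + 9*v + 18)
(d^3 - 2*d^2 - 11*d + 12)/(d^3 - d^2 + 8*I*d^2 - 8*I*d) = (d^2 - d - 12)/(d*(d + 8*I))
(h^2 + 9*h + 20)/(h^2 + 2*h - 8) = (h + 5)/(h - 2)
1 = 1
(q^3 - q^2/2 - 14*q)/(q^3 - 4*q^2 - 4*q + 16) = q*(2*q + 7)/(2*(q^2 - 4))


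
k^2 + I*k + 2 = (k - I)*(k + 2*I)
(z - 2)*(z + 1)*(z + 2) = z^3 + z^2 - 4*z - 4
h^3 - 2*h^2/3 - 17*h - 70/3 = (h - 5)*(h + 2)*(h + 7/3)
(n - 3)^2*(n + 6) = n^3 - 27*n + 54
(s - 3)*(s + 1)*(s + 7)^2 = s^4 + 12*s^3 + 18*s^2 - 140*s - 147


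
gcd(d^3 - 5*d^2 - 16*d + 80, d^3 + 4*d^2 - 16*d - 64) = d^2 - 16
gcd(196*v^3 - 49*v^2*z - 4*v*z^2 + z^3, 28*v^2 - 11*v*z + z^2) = 28*v^2 - 11*v*z + z^2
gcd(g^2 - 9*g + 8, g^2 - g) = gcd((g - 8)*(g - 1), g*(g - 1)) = g - 1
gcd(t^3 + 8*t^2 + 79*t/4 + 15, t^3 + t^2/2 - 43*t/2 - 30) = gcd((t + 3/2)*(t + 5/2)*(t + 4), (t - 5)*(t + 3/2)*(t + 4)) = t^2 + 11*t/2 + 6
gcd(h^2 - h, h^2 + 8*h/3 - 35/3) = 1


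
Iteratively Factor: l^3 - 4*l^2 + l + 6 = (l - 2)*(l^2 - 2*l - 3) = (l - 2)*(l + 1)*(l - 3)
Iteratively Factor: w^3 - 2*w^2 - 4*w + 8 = (w - 2)*(w^2 - 4) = (w - 2)*(w + 2)*(w - 2)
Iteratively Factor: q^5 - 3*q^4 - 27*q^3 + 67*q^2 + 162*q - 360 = (q - 5)*(q^4 + 2*q^3 - 17*q^2 - 18*q + 72) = (q - 5)*(q + 3)*(q^3 - q^2 - 14*q + 24) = (q - 5)*(q + 3)*(q + 4)*(q^2 - 5*q + 6) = (q - 5)*(q - 3)*(q + 3)*(q + 4)*(q - 2)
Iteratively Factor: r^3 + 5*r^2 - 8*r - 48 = (r + 4)*(r^2 + r - 12) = (r - 3)*(r + 4)*(r + 4)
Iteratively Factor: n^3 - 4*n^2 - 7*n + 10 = (n - 5)*(n^2 + n - 2) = (n - 5)*(n + 2)*(n - 1)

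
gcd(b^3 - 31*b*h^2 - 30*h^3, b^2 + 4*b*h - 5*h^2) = b + 5*h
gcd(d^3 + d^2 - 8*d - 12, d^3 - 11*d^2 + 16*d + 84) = d + 2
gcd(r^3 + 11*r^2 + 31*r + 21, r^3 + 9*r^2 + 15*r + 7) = r^2 + 8*r + 7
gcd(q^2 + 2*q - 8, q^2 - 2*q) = q - 2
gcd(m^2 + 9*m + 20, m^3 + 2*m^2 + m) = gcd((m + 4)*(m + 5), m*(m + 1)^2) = 1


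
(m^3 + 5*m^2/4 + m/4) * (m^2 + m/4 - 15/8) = m^5 + 3*m^4/2 - 21*m^3/16 - 73*m^2/32 - 15*m/32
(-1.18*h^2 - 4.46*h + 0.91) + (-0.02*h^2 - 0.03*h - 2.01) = -1.2*h^2 - 4.49*h - 1.1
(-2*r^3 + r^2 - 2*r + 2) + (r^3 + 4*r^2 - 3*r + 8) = -r^3 + 5*r^2 - 5*r + 10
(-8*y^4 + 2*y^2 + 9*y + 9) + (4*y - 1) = -8*y^4 + 2*y^2 + 13*y + 8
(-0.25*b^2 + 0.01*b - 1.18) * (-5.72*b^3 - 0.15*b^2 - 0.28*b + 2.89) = 1.43*b^5 - 0.0197*b^4 + 6.8181*b^3 - 0.5483*b^2 + 0.3593*b - 3.4102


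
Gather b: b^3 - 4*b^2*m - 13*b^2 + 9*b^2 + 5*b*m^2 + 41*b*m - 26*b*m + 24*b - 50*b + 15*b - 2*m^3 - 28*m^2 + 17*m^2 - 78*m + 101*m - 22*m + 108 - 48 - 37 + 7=b^3 + b^2*(-4*m - 4) + b*(5*m^2 + 15*m - 11) - 2*m^3 - 11*m^2 + m + 30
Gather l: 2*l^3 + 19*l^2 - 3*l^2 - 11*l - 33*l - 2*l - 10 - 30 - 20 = 2*l^3 + 16*l^2 - 46*l - 60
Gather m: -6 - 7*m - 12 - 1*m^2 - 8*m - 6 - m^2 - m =-2*m^2 - 16*m - 24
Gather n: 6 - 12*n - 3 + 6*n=3 - 6*n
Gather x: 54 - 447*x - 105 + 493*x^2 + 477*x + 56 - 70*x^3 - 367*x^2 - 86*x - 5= -70*x^3 + 126*x^2 - 56*x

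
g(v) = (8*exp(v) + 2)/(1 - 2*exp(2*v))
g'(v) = 8*exp(v)/(1 - 2*exp(2*v)) + 4*(8*exp(v) + 2)*exp(2*v)/(1 - 2*exp(2*v))^2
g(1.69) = -0.79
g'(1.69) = 0.85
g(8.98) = -0.00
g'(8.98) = 0.00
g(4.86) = -0.03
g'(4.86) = 0.03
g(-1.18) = 5.50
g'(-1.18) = 5.59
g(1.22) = -1.33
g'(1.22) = 1.54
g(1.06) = -1.60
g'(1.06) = 1.93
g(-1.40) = 4.52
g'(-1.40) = 3.50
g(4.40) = -0.05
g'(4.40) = 0.05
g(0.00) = -10.00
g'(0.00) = 32.00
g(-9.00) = 2.00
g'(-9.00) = 0.00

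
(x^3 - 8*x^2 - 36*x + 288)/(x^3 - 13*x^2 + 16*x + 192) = (x^2 - 36)/(x^2 - 5*x - 24)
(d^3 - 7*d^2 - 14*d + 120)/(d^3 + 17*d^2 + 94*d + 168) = (d^2 - 11*d + 30)/(d^2 + 13*d + 42)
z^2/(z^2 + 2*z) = z/(z + 2)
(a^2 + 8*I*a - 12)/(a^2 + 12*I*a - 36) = (a + 2*I)/(a + 6*I)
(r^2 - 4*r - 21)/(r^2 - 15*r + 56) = (r + 3)/(r - 8)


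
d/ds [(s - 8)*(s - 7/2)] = 2*s - 23/2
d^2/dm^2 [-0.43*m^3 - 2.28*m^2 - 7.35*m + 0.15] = -2.58*m - 4.56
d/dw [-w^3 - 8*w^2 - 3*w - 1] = -3*w^2 - 16*w - 3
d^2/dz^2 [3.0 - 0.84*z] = 0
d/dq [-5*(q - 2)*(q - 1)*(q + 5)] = -15*q^2 - 20*q + 65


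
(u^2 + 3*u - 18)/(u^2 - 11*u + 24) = (u + 6)/(u - 8)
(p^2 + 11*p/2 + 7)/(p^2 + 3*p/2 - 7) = (p + 2)/(p - 2)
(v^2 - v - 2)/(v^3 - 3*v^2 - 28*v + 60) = (v + 1)/(v^2 - v - 30)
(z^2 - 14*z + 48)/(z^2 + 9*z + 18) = (z^2 - 14*z + 48)/(z^2 + 9*z + 18)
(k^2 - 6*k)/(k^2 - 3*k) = (k - 6)/(k - 3)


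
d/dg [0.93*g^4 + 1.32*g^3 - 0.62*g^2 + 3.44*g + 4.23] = 3.72*g^3 + 3.96*g^2 - 1.24*g + 3.44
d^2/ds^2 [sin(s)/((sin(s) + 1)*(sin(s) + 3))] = (-sin(s)^4 + 5*sin(s)^3 + 15*sin(s)^2 - 3*sin(s) - 24)/((sin(s) + 1)^2*(sin(s) + 3)^3)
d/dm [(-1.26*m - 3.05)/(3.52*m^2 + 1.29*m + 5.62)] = (4.4352*m^2 + 21.472*m - 3.1467)/(12.3904*m^4 + 9.0816*m^3 + 41.2289*m^2 + 14.4996*m + 31.5844)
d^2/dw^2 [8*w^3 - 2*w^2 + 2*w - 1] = 48*w - 4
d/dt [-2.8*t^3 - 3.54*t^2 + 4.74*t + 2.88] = -8.4*t^2 - 7.08*t + 4.74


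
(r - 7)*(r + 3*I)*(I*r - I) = I*r^3 - 3*r^2 - 8*I*r^2 + 24*r + 7*I*r - 21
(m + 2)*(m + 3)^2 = m^3 + 8*m^2 + 21*m + 18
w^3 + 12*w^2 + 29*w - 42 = (w - 1)*(w + 6)*(w + 7)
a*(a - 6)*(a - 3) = a^3 - 9*a^2 + 18*a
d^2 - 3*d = d*(d - 3)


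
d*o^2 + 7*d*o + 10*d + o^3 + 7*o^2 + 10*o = (d + o)*(o + 2)*(o + 5)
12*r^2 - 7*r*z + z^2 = (-4*r + z)*(-3*r + z)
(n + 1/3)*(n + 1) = n^2 + 4*n/3 + 1/3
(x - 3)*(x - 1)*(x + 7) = x^3 + 3*x^2 - 25*x + 21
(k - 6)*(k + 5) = k^2 - k - 30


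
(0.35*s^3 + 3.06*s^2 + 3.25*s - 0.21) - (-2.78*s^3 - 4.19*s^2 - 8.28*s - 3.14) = 3.13*s^3 + 7.25*s^2 + 11.53*s + 2.93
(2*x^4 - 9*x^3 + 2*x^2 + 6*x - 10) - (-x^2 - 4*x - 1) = 2*x^4 - 9*x^3 + 3*x^2 + 10*x - 9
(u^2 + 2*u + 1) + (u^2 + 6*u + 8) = 2*u^2 + 8*u + 9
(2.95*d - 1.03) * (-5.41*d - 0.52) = -15.9595*d^2 + 4.0383*d + 0.5356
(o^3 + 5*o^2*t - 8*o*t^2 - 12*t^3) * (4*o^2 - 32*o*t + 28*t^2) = 4*o^5 - 12*o^4*t - 164*o^3*t^2 + 348*o^2*t^3 + 160*o*t^4 - 336*t^5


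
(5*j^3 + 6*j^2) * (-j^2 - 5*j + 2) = -5*j^5 - 31*j^4 - 20*j^3 + 12*j^2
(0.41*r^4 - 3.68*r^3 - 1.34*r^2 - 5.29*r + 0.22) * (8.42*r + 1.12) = 3.4522*r^5 - 30.5264*r^4 - 15.4044*r^3 - 46.0426*r^2 - 4.0724*r + 0.2464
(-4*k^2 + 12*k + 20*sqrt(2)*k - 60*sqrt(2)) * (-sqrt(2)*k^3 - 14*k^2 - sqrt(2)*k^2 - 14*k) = 4*sqrt(2)*k^5 - 8*sqrt(2)*k^4 + 16*k^4 - 292*sqrt(2)*k^3 - 32*k^3 - 48*k^2 + 560*sqrt(2)*k^2 + 840*sqrt(2)*k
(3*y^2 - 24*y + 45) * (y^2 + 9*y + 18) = 3*y^4 + 3*y^3 - 117*y^2 - 27*y + 810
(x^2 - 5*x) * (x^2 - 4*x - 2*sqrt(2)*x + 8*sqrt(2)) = x^4 - 9*x^3 - 2*sqrt(2)*x^3 + 20*x^2 + 18*sqrt(2)*x^2 - 40*sqrt(2)*x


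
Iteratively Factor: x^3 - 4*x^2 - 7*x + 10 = (x - 5)*(x^2 + x - 2) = (x - 5)*(x - 1)*(x + 2)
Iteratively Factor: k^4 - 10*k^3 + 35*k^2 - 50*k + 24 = (k - 1)*(k^3 - 9*k^2 + 26*k - 24) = (k - 2)*(k - 1)*(k^2 - 7*k + 12) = (k - 3)*(k - 2)*(k - 1)*(k - 4)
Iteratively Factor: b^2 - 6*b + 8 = (b - 4)*(b - 2)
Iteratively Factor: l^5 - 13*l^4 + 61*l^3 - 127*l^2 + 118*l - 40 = (l - 1)*(l^4 - 12*l^3 + 49*l^2 - 78*l + 40) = (l - 5)*(l - 1)*(l^3 - 7*l^2 + 14*l - 8) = (l - 5)*(l - 1)^2*(l^2 - 6*l + 8) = (l - 5)*(l - 4)*(l - 1)^2*(l - 2)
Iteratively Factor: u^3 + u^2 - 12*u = (u - 3)*(u^2 + 4*u) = (u - 3)*(u + 4)*(u)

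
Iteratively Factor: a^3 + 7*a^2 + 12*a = (a + 3)*(a^2 + 4*a) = (a + 3)*(a + 4)*(a)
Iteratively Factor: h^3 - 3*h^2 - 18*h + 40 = (h + 4)*(h^2 - 7*h + 10) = (h - 2)*(h + 4)*(h - 5)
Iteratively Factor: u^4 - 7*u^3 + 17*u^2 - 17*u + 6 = (u - 3)*(u^3 - 4*u^2 + 5*u - 2) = (u - 3)*(u - 1)*(u^2 - 3*u + 2) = (u - 3)*(u - 1)^2*(u - 2)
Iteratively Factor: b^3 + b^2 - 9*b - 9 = (b + 3)*(b^2 - 2*b - 3) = (b - 3)*(b + 3)*(b + 1)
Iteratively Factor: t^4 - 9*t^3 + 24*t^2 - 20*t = (t)*(t^3 - 9*t^2 + 24*t - 20) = t*(t - 2)*(t^2 - 7*t + 10) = t*(t - 5)*(t - 2)*(t - 2)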